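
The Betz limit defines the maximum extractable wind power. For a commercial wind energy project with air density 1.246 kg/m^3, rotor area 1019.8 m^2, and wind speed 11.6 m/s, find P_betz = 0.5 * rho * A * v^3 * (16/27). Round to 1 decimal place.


The Betz coefficient Cp_max = 16/27 = 0.5926
v^3 = 11.6^3 = 1560.896
P_betz = 0.5 * rho * A * v^3 * Cp_max
P_betz = 0.5 * 1.246 * 1019.8 * 1560.896 * 0.5926
P_betz = 587669.6 W

587669.6


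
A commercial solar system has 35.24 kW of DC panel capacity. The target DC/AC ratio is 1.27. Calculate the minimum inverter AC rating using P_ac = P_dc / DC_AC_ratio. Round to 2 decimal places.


The inverter AC capacity is determined by the DC/AC ratio.
Given: P_dc = 35.24 kW, DC/AC ratio = 1.27
P_ac = P_dc / ratio = 35.24 / 1.27
P_ac = 27.75 kW

27.75


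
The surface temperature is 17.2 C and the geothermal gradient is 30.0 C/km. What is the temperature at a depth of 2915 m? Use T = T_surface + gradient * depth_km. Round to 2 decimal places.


Convert depth to km: 2915 / 1000 = 2.915 km
Temperature increase = gradient * depth_km = 30.0 * 2.915 = 87.45 C
Temperature at depth = T_surface + delta_T = 17.2 + 87.45
T = 104.65 C

104.65


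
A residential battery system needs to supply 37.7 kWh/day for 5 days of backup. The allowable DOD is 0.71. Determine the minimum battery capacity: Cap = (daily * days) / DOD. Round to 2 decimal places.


Total energy needed = daily * days = 37.7 * 5 = 188.5 kWh
Account for depth of discharge:
  Cap = total_energy / DOD = 188.5 / 0.71
  Cap = 265.49 kWh

265.49


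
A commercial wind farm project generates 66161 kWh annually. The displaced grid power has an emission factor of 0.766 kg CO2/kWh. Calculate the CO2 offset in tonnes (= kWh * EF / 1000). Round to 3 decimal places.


CO2 offset in kg = generation * emission_factor
CO2 offset = 66161 * 0.766 = 50679.33 kg
Convert to tonnes:
  CO2 offset = 50679.33 / 1000 = 50.679 tonnes

50.679


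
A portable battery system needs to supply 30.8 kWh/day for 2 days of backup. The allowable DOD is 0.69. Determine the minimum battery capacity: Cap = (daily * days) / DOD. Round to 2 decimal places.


Total energy needed = daily * days = 30.8 * 2 = 61.6 kWh
Account for depth of discharge:
  Cap = total_energy / DOD = 61.6 / 0.69
  Cap = 89.28 kWh

89.28


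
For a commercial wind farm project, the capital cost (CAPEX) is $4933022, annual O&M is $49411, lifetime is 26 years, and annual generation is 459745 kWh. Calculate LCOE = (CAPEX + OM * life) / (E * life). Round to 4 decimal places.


Total cost = CAPEX + OM * lifetime = 4933022 + 49411 * 26 = 4933022 + 1284686 = 6217708
Total generation = annual * lifetime = 459745 * 26 = 11953370 kWh
LCOE = 6217708 / 11953370
LCOE = 0.5202 $/kWh

0.5202


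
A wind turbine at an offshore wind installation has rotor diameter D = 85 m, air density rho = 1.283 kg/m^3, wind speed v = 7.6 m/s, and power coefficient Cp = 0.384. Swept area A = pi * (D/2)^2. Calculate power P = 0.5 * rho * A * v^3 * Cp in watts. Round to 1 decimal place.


Step 1 -- Compute swept area:
  A = pi * (D/2)^2 = pi * (85/2)^2 = 5674.5 m^2
Step 2 -- Apply wind power equation:
  P = 0.5 * rho * A * v^3 * Cp
  v^3 = 7.6^3 = 438.976
  P = 0.5 * 1.283 * 5674.5 * 438.976 * 0.384
  P = 613615.6 W

613615.6


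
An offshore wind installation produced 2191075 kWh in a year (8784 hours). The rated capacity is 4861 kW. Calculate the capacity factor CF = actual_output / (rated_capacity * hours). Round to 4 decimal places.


Capacity factor = actual output / maximum possible output
Maximum possible = rated * hours = 4861 * 8784 = 42699024 kWh
CF = 2191075 / 42699024
CF = 0.0513

0.0513


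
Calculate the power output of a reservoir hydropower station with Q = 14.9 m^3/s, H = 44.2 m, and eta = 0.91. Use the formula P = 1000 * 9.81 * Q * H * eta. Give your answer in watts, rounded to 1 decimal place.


Apply the hydropower formula P = rho * g * Q * H * eta
rho * g = 1000 * 9.81 = 9810.0
P = 9810.0 * 14.9 * 44.2 * 0.91
P = 5879209.5 W

5879209.5


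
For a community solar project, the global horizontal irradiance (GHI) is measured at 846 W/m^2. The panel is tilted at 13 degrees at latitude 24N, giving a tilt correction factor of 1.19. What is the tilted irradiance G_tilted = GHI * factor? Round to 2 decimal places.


Identify the given values:
  GHI = 846 W/m^2, tilt correction factor = 1.19
Apply the formula G_tilted = GHI * factor:
  G_tilted = 846 * 1.19
  G_tilted = 1006.74 W/m^2

1006.74


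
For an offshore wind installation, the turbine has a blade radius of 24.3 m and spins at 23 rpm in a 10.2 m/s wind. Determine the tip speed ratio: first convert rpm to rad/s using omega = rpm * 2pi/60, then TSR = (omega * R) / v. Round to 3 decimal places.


Convert rotational speed to rad/s:
  omega = 23 * 2 * pi / 60 = 2.4086 rad/s
Compute tip speed:
  v_tip = omega * R = 2.4086 * 24.3 = 58.528 m/s
Tip speed ratio:
  TSR = v_tip / v_wind = 58.528 / 10.2 = 5.738

5.738


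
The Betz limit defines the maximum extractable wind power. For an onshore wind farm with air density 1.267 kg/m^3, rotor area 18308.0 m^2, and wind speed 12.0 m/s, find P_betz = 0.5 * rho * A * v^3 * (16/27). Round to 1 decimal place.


The Betz coefficient Cp_max = 16/27 = 0.5926
v^3 = 12.0^3 = 1728.0
P_betz = 0.5 * rho * A * v^3 * Cp_max
P_betz = 0.5 * 1.267 * 18308.0 * 1728.0 * 0.5926
P_betz = 11876472.8 W

11876472.8


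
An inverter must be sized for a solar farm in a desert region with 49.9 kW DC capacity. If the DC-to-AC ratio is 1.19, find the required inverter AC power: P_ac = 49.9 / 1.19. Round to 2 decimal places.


The inverter AC capacity is determined by the DC/AC ratio.
Given: P_dc = 49.9 kW, DC/AC ratio = 1.19
P_ac = P_dc / ratio = 49.9 / 1.19
P_ac = 41.93 kW

41.93


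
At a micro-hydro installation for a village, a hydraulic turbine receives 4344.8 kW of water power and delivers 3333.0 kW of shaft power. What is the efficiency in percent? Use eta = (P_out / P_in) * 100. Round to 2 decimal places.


Turbine efficiency = (output power / input power) * 100
eta = (3333.0 / 4344.8) * 100
eta = 76.71%

76.71


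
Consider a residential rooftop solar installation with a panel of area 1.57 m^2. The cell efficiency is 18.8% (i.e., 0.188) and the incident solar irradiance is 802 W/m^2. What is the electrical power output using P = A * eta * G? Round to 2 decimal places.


Use the solar power formula P = A * eta * G.
Given: A = 1.57 m^2, eta = 0.188, G = 802 W/m^2
P = 1.57 * 0.188 * 802
P = 236.72 W

236.72


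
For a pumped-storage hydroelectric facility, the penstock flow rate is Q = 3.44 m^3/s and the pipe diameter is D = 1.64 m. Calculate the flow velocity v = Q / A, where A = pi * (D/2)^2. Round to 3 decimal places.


Compute pipe cross-sectional area:
  A = pi * (D/2)^2 = pi * (1.64/2)^2 = 2.1124 m^2
Calculate velocity:
  v = Q / A = 3.44 / 2.1124
  v = 1.628 m/s

1.628


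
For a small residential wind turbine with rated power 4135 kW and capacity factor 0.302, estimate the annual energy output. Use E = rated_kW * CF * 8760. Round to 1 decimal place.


Annual energy = rated_kW * capacity_factor * hours_per_year
Given: P_rated = 4135 kW, CF = 0.302, hours = 8760
E = 4135 * 0.302 * 8760
E = 10939225.2 kWh

10939225.2


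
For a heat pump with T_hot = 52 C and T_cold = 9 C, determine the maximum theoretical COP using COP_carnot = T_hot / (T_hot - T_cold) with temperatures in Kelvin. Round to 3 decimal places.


Convert to Kelvin:
  T_hot = 52 + 273.15 = 325.15 K
  T_cold = 9 + 273.15 = 282.15 K
Apply Carnot COP formula:
  COP = T_hot_K / (T_hot_K - T_cold_K) = 325.15 / 43.0
  COP = 7.562

7.562


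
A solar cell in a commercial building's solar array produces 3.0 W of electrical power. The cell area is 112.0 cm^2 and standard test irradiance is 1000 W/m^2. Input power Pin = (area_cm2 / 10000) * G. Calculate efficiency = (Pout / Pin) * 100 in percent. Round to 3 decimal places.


First compute the input power:
  Pin = area_cm2 / 10000 * G = 112.0 / 10000 * 1000 = 11.2 W
Then compute efficiency:
  Efficiency = (Pout / Pin) * 100 = (3.0 / 11.2) * 100
  Efficiency = 26.786%

26.786


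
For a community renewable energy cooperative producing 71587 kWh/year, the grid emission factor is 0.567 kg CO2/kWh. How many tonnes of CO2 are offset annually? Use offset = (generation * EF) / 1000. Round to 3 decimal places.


CO2 offset in kg = generation * emission_factor
CO2 offset = 71587 * 0.567 = 40589.83 kg
Convert to tonnes:
  CO2 offset = 40589.83 / 1000 = 40.590 tonnes

40.590


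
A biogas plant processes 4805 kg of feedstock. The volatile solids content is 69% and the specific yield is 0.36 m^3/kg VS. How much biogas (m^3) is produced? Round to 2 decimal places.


Compute volatile solids:
  VS = mass * VS_fraction = 4805 * 0.69 = 3315.45 kg
Calculate biogas volume:
  Biogas = VS * specific_yield = 3315.45 * 0.36
  Biogas = 1193.56 m^3

1193.56


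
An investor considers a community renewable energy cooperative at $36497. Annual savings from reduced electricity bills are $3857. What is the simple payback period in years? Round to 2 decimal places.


Simple payback period = initial cost / annual savings
Payback = 36497 / 3857
Payback = 9.46 years

9.46


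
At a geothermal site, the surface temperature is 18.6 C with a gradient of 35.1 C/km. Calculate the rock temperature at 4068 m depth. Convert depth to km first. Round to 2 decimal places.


Convert depth to km: 4068 / 1000 = 4.068 km
Temperature increase = gradient * depth_km = 35.1 * 4.068 = 142.79 C
Temperature at depth = T_surface + delta_T = 18.6 + 142.79
T = 161.39 C

161.39


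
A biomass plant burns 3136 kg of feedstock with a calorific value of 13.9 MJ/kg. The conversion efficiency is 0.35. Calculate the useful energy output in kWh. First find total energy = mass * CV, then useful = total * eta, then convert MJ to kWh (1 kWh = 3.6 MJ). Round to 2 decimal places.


Total energy = mass * CV = 3136 * 13.9 = 43590.4 MJ
Useful energy = total * eta = 43590.4 * 0.35 = 15256.64 MJ
Convert to kWh: 15256.64 / 3.6
Useful energy = 4237.96 kWh

4237.96


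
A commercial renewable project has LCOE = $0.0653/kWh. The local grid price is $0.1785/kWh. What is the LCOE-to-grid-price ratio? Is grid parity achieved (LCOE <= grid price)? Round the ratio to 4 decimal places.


Compare LCOE to grid price:
  LCOE = $0.0653/kWh, Grid price = $0.1785/kWh
  Ratio = LCOE / grid_price = 0.0653 / 0.1785 = 0.3658
  Grid parity achieved (ratio <= 1)? yes

0.3658


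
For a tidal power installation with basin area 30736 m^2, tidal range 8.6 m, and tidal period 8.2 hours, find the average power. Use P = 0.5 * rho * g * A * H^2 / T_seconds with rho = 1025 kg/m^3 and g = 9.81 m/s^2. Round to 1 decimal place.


Convert period to seconds: T = 8.2 * 3600 = 29520.0 s
H^2 = 8.6^2 = 73.96
P = 0.5 * rho * g * A * H^2 / T
P = 0.5 * 1025 * 9.81 * 30736 * 73.96 / 29520.0
P = 387160.3 W

387160.3


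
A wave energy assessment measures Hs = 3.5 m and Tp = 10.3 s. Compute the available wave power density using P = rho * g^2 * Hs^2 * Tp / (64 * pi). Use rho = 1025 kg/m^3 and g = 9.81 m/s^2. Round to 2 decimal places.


Apply wave power formula:
  g^2 = 9.81^2 = 96.2361
  Hs^2 = 3.5^2 = 12.25
  Numerator = rho * g^2 * Hs^2 * Tp = 1025 * 96.2361 * 12.25 * 10.3 = 12446154.67
  Denominator = 64 * pi = 201.0619
  P = 12446154.67 / 201.0619 = 61902.09 W/m

61902.09


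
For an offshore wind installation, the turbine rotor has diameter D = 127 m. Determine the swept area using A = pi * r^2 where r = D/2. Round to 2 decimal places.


Compute the rotor radius:
  r = D / 2 = 127 / 2 = 63.5 m
Calculate swept area:
  A = pi * r^2 = pi * 63.5^2
  A = 12667.69 m^2

12667.69


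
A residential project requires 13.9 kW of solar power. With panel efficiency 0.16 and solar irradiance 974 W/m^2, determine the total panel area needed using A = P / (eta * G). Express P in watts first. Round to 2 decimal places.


Convert target power to watts: P = 13.9 * 1000 = 13900.0 W
Compute denominator: eta * G = 0.16 * 974 = 155.84
Required area A = P / (eta * G) = 13900.0 / 155.84
A = 89.19 m^2

89.19


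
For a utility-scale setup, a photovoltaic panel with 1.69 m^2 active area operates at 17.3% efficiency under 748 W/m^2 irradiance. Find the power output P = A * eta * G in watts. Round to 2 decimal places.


Use the solar power formula P = A * eta * G.
Given: A = 1.69 m^2, eta = 0.173, G = 748 W/m^2
P = 1.69 * 0.173 * 748
P = 218.69 W

218.69


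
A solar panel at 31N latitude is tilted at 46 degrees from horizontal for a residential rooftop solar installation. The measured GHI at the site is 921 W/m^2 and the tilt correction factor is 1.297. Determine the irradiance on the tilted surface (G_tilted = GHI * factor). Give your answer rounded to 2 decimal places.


Identify the given values:
  GHI = 921 W/m^2, tilt correction factor = 1.297
Apply the formula G_tilted = GHI * factor:
  G_tilted = 921 * 1.297
  G_tilted = 1194.54 W/m^2

1194.54


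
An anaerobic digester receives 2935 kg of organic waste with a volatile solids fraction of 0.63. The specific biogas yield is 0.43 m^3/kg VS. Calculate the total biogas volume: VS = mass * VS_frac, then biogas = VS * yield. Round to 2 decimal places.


Compute volatile solids:
  VS = mass * VS_fraction = 2935 * 0.63 = 1849.05 kg
Calculate biogas volume:
  Biogas = VS * specific_yield = 1849.05 * 0.43
  Biogas = 795.09 m^3

795.09


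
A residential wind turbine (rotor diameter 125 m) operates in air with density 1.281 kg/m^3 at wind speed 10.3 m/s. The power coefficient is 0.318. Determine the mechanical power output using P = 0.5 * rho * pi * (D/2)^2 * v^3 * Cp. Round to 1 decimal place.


Step 1 -- Compute swept area:
  A = pi * (D/2)^2 = pi * (125/2)^2 = 12271.85 m^2
Step 2 -- Apply wind power equation:
  P = 0.5 * rho * A * v^3 * Cp
  v^3 = 10.3^3 = 1092.727
  P = 0.5 * 1.281 * 12271.85 * 1092.727 * 0.318
  P = 2731290.1 W

2731290.1


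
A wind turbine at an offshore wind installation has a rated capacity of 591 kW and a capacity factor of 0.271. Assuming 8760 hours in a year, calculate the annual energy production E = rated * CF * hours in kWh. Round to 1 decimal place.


Annual energy = rated_kW * capacity_factor * hours_per_year
Given: P_rated = 591 kW, CF = 0.271, hours = 8760
E = 591 * 0.271 * 8760
E = 1403010.4 kWh

1403010.4


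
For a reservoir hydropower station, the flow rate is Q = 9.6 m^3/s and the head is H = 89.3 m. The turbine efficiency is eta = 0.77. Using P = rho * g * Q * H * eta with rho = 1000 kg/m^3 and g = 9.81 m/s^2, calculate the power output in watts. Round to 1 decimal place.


Apply the hydropower formula P = rho * g * Q * H * eta
rho * g = 1000 * 9.81 = 9810.0
P = 9810.0 * 9.6 * 89.3 * 0.77
P = 6475635.9 W

6475635.9


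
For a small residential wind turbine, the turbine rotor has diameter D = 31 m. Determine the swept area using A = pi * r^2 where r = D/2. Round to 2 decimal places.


Compute the rotor radius:
  r = D / 2 = 31 / 2 = 15.5 m
Calculate swept area:
  A = pi * r^2 = pi * 15.5^2
  A = 754.77 m^2

754.77


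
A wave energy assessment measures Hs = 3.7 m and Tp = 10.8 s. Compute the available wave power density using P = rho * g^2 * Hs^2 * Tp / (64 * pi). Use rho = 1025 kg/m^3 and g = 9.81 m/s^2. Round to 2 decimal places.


Apply wave power formula:
  g^2 = 9.81^2 = 96.2361
  Hs^2 = 3.7^2 = 13.69
  Numerator = rho * g^2 * Hs^2 * Tp = 1025 * 96.2361 * 13.69 * 10.8 = 14584417.35
  Denominator = 64 * pi = 201.0619
  P = 14584417.35 / 201.0619 = 72536.94 W/m

72536.94


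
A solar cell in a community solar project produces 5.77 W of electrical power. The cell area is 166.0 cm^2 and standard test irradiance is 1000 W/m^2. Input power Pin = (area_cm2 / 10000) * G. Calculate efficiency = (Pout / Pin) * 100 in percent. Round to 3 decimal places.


First compute the input power:
  Pin = area_cm2 / 10000 * G = 166.0 / 10000 * 1000 = 16.6 W
Then compute efficiency:
  Efficiency = (Pout / Pin) * 100 = (5.77 / 16.6) * 100
  Efficiency = 34.759%

34.759


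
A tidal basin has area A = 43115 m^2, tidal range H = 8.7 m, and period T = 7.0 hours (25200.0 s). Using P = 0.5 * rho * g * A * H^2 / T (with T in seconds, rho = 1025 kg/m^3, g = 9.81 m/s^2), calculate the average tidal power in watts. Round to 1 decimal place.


Convert period to seconds: T = 7.0 * 3600 = 25200.0 s
H^2 = 8.7^2 = 75.69
P = 0.5 * rho * g * A * H^2 / T
P = 0.5 * 1025 * 9.81 * 43115 * 75.69 / 25200.0
P = 651072.3 W

651072.3


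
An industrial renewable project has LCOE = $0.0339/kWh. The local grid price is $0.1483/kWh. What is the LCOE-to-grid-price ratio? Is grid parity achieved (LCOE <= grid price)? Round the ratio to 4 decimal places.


Compare LCOE to grid price:
  LCOE = $0.0339/kWh, Grid price = $0.1483/kWh
  Ratio = LCOE / grid_price = 0.0339 / 0.1483 = 0.2286
  Grid parity achieved (ratio <= 1)? yes

0.2286


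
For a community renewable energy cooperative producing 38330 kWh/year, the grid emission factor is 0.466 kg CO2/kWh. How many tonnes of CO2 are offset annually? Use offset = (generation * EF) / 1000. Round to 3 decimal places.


CO2 offset in kg = generation * emission_factor
CO2 offset = 38330 * 0.466 = 17861.78 kg
Convert to tonnes:
  CO2 offset = 17861.78 / 1000 = 17.862 tonnes

17.862


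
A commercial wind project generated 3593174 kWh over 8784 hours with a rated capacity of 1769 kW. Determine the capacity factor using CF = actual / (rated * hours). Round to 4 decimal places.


Capacity factor = actual output / maximum possible output
Maximum possible = rated * hours = 1769 * 8784 = 15538896 kWh
CF = 3593174 / 15538896
CF = 0.2312

0.2312


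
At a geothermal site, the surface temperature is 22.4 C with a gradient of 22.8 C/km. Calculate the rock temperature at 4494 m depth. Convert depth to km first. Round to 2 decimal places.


Convert depth to km: 4494 / 1000 = 4.494 km
Temperature increase = gradient * depth_km = 22.8 * 4.494 = 102.46 C
Temperature at depth = T_surface + delta_T = 22.4 + 102.46
T = 124.86 C

124.86


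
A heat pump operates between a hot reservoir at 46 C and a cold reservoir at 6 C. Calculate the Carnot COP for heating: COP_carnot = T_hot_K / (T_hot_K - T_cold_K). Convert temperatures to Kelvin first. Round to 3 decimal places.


Convert to Kelvin:
  T_hot = 46 + 273.15 = 319.15 K
  T_cold = 6 + 273.15 = 279.15 K
Apply Carnot COP formula:
  COP = T_hot_K / (T_hot_K - T_cold_K) = 319.15 / 40.0
  COP = 7.979

7.979


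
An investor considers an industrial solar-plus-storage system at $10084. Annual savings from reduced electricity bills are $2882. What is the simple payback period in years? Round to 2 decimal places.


Simple payback period = initial cost / annual savings
Payback = 10084 / 2882
Payback = 3.50 years

3.50


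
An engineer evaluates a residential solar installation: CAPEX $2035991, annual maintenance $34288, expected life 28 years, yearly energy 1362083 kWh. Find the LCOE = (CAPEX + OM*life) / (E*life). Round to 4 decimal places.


Total cost = CAPEX + OM * lifetime = 2035991 + 34288 * 28 = 2035991 + 960064 = 2996055
Total generation = annual * lifetime = 1362083 * 28 = 38138324 kWh
LCOE = 2996055 / 38138324
LCOE = 0.0786 $/kWh

0.0786


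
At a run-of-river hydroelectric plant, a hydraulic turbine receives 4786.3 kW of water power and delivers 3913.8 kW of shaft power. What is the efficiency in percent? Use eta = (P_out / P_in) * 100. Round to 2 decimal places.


Turbine efficiency = (output power / input power) * 100
eta = (3913.8 / 4786.3) * 100
eta = 81.77%

81.77


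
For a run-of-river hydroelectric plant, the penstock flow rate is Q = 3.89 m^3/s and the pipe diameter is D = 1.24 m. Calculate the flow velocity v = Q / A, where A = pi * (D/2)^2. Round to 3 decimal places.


Compute pipe cross-sectional area:
  A = pi * (D/2)^2 = pi * (1.24/2)^2 = 1.2076 m^2
Calculate velocity:
  v = Q / A = 3.89 / 1.2076
  v = 3.221 m/s

3.221


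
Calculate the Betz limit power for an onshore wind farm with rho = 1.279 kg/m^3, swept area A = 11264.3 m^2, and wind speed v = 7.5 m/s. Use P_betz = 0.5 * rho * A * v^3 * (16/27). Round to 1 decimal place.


The Betz coefficient Cp_max = 16/27 = 0.5926
v^3 = 7.5^3 = 421.875
P_betz = 0.5 * rho * A * v^3 * Cp_max
P_betz = 0.5 * 1.279 * 11264.3 * 421.875 * 0.5926
P_betz = 1800880.0 W

1800880.0


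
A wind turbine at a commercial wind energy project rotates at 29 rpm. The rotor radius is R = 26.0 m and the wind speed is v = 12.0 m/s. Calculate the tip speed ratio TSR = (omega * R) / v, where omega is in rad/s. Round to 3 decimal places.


Convert rotational speed to rad/s:
  omega = 29 * 2 * pi / 60 = 3.0369 rad/s
Compute tip speed:
  v_tip = omega * R = 3.0369 * 26.0 = 78.959 m/s
Tip speed ratio:
  TSR = v_tip / v_wind = 78.959 / 12.0 = 6.580

6.580


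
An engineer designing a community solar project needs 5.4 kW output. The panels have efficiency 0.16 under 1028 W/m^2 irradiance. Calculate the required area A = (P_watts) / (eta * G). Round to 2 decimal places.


Convert target power to watts: P = 5.4 * 1000 = 5400.0 W
Compute denominator: eta * G = 0.16 * 1028 = 164.48
Required area A = P / (eta * G) = 5400.0 / 164.48
A = 32.83 m^2

32.83


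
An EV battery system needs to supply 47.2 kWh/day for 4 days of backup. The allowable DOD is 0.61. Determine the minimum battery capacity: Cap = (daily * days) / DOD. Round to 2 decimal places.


Total energy needed = daily * days = 47.2 * 4 = 188.8 kWh
Account for depth of discharge:
  Cap = total_energy / DOD = 188.8 / 0.61
  Cap = 309.51 kWh

309.51


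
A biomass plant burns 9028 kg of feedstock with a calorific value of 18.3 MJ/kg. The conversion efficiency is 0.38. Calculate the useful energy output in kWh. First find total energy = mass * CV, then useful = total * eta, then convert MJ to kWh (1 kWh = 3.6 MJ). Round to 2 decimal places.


Total energy = mass * CV = 9028 * 18.3 = 165212.4 MJ
Useful energy = total * eta = 165212.4 * 0.38 = 62780.71 MJ
Convert to kWh: 62780.71 / 3.6
Useful energy = 17439.09 kWh

17439.09


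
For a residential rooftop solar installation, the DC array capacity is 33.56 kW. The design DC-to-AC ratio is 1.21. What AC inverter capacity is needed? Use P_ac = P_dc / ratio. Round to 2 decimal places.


The inverter AC capacity is determined by the DC/AC ratio.
Given: P_dc = 33.56 kW, DC/AC ratio = 1.21
P_ac = P_dc / ratio = 33.56 / 1.21
P_ac = 27.74 kW

27.74


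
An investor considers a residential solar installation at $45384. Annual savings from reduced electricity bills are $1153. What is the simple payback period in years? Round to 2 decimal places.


Simple payback period = initial cost / annual savings
Payback = 45384 / 1153
Payback = 39.36 years

39.36


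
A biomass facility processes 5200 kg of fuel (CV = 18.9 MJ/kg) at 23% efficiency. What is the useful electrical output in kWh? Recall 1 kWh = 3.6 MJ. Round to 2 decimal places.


Total energy = mass * CV = 5200 * 18.9 = 98280.0 MJ
Useful energy = total * eta = 98280.0 * 0.23 = 22604.4 MJ
Convert to kWh: 22604.4 / 3.6
Useful energy = 6279.00 kWh

6279.00


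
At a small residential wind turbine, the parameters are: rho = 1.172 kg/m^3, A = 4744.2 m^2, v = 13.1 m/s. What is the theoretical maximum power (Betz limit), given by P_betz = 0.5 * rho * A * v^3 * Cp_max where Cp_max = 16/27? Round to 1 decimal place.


The Betz coefficient Cp_max = 16/27 = 0.5926
v^3 = 13.1^3 = 2248.091
P_betz = 0.5 * rho * A * v^3 * Cp_max
P_betz = 0.5 * 1.172 * 4744.2 * 2248.091 * 0.5926
P_betz = 3703656.6 W

3703656.6


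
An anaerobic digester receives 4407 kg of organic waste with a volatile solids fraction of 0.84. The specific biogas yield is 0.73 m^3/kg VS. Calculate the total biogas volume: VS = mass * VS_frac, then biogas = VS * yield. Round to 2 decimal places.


Compute volatile solids:
  VS = mass * VS_fraction = 4407 * 0.84 = 3701.88 kg
Calculate biogas volume:
  Biogas = VS * specific_yield = 3701.88 * 0.73
  Biogas = 2702.37 m^3

2702.37


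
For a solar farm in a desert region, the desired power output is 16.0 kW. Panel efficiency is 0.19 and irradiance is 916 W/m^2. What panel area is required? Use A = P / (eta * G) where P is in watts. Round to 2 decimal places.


Convert target power to watts: P = 16.0 * 1000 = 16000.0 W
Compute denominator: eta * G = 0.19 * 916 = 174.04
Required area A = P / (eta * G) = 16000.0 / 174.04
A = 91.93 m^2

91.93


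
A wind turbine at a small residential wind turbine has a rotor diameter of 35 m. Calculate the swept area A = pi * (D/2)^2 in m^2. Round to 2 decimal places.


Compute the rotor radius:
  r = D / 2 = 35 / 2 = 17.5 m
Calculate swept area:
  A = pi * r^2 = pi * 17.5^2
  A = 962.11 m^2

962.11


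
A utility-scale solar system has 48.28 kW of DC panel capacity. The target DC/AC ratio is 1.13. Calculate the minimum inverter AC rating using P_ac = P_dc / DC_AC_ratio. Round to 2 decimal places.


The inverter AC capacity is determined by the DC/AC ratio.
Given: P_dc = 48.28 kW, DC/AC ratio = 1.13
P_ac = P_dc / ratio = 48.28 / 1.13
P_ac = 42.73 kW

42.73


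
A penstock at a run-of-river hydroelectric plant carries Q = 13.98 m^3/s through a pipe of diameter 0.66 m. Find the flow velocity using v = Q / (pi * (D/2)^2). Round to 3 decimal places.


Compute pipe cross-sectional area:
  A = pi * (D/2)^2 = pi * (0.66/2)^2 = 0.3421 m^2
Calculate velocity:
  v = Q / A = 13.98 / 0.3421
  v = 40.863 m/s

40.863


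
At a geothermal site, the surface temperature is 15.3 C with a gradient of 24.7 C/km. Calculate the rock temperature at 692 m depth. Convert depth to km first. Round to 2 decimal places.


Convert depth to km: 692 / 1000 = 0.692 km
Temperature increase = gradient * depth_km = 24.7 * 0.692 = 17.09 C
Temperature at depth = T_surface + delta_T = 15.3 + 17.09
T = 32.39 C

32.39


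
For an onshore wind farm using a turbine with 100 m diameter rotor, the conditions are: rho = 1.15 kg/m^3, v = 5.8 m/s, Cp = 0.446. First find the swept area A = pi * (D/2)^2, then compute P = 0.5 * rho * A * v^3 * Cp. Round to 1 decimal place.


Step 1 -- Compute swept area:
  A = pi * (D/2)^2 = pi * (100/2)^2 = 7853.98 m^2
Step 2 -- Apply wind power equation:
  P = 0.5 * rho * A * v^3 * Cp
  v^3 = 5.8^3 = 195.112
  P = 0.5 * 1.15 * 7853.98 * 195.112 * 0.446
  P = 392985.5 W

392985.5


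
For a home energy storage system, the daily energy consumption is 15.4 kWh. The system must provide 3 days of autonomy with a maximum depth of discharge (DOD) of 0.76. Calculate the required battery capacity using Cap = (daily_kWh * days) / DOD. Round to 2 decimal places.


Total energy needed = daily * days = 15.4 * 3 = 46.2 kWh
Account for depth of discharge:
  Cap = total_energy / DOD = 46.2 / 0.76
  Cap = 60.79 kWh

60.79


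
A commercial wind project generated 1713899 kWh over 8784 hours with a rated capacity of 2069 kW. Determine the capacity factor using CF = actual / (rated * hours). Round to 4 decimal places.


Capacity factor = actual output / maximum possible output
Maximum possible = rated * hours = 2069 * 8784 = 18174096 kWh
CF = 1713899 / 18174096
CF = 0.0943

0.0943


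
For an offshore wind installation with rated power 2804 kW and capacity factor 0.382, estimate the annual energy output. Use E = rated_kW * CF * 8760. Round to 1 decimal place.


Annual energy = rated_kW * capacity_factor * hours_per_year
Given: P_rated = 2804 kW, CF = 0.382, hours = 8760
E = 2804 * 0.382 * 8760
E = 9383081.3 kWh

9383081.3


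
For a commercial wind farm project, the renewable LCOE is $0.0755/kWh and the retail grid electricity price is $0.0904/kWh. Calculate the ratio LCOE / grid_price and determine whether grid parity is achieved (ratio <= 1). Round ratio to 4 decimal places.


Compare LCOE to grid price:
  LCOE = $0.0755/kWh, Grid price = $0.0904/kWh
  Ratio = LCOE / grid_price = 0.0755 / 0.0904 = 0.8352
  Grid parity achieved (ratio <= 1)? yes

0.8352


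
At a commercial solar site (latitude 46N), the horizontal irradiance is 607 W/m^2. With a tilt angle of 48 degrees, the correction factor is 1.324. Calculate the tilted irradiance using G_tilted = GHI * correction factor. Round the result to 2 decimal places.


Identify the given values:
  GHI = 607 W/m^2, tilt correction factor = 1.324
Apply the formula G_tilted = GHI * factor:
  G_tilted = 607 * 1.324
  G_tilted = 803.67 W/m^2

803.67


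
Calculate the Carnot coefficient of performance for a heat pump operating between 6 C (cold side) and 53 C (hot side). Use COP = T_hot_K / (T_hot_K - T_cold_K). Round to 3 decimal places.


Convert to Kelvin:
  T_hot = 53 + 273.15 = 326.15 K
  T_cold = 6 + 273.15 = 279.15 K
Apply Carnot COP formula:
  COP = T_hot_K / (T_hot_K - T_cold_K) = 326.15 / 47.0
  COP = 6.939

6.939


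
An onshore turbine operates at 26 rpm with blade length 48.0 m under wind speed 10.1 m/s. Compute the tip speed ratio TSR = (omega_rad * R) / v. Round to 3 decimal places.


Convert rotational speed to rad/s:
  omega = 26 * 2 * pi / 60 = 2.7227 rad/s
Compute tip speed:
  v_tip = omega * R = 2.7227 * 48.0 = 130.69 m/s
Tip speed ratio:
  TSR = v_tip / v_wind = 130.69 / 10.1 = 12.940

12.940


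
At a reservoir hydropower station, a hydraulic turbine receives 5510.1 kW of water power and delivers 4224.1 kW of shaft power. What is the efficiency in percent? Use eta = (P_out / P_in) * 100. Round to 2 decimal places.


Turbine efficiency = (output power / input power) * 100
eta = (4224.1 / 5510.1) * 100
eta = 76.66%

76.66


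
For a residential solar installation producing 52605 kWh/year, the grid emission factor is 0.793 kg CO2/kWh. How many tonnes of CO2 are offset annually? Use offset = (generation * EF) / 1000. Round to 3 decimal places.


CO2 offset in kg = generation * emission_factor
CO2 offset = 52605 * 0.793 = 41715.77 kg
Convert to tonnes:
  CO2 offset = 41715.77 / 1000 = 41.716 tonnes

41.716


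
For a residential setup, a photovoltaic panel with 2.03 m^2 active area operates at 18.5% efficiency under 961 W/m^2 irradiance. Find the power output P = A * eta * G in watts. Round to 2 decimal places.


Use the solar power formula P = A * eta * G.
Given: A = 2.03 m^2, eta = 0.185, G = 961 W/m^2
P = 2.03 * 0.185 * 961
P = 360.90 W

360.90


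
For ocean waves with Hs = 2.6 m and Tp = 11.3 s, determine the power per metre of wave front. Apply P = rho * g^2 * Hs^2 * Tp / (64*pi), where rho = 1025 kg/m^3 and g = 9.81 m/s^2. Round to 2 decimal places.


Apply wave power formula:
  g^2 = 9.81^2 = 96.2361
  Hs^2 = 2.6^2 = 6.76
  Numerator = rho * g^2 * Hs^2 * Tp = 1025 * 96.2361 * 6.76 * 11.3 = 7535065.29
  Denominator = 64 * pi = 201.0619
  P = 7535065.29 / 201.0619 = 37476.34 W/m

37476.34


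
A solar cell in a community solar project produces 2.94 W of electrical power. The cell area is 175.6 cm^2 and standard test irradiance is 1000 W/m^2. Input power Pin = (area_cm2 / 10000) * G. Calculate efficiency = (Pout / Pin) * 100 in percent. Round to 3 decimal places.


First compute the input power:
  Pin = area_cm2 / 10000 * G = 175.6 / 10000 * 1000 = 17.56 W
Then compute efficiency:
  Efficiency = (Pout / Pin) * 100 = (2.94 / 17.56) * 100
  Efficiency = 16.743%

16.743


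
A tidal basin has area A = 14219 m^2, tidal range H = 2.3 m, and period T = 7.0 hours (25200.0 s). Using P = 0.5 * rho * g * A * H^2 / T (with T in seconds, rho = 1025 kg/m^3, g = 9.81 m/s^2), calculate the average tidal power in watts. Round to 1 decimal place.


Convert period to seconds: T = 7.0 * 3600 = 25200.0 s
H^2 = 2.3^2 = 5.29
P = 0.5 * rho * g * A * H^2 / T
P = 0.5 * 1025 * 9.81 * 14219 * 5.29 / 25200.0
P = 15006.8 W

15006.8


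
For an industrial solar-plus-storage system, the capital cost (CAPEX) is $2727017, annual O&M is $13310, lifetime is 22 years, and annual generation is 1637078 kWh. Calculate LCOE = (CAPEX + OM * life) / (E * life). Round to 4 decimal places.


Total cost = CAPEX + OM * lifetime = 2727017 + 13310 * 22 = 2727017 + 292820 = 3019837
Total generation = annual * lifetime = 1637078 * 22 = 36015716 kWh
LCOE = 3019837 / 36015716
LCOE = 0.0838 $/kWh

0.0838


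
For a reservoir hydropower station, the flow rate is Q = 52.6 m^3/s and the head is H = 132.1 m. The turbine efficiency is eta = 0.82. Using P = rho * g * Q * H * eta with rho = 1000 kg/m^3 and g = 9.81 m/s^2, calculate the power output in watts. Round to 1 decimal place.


Apply the hydropower formula P = rho * g * Q * H * eta
rho * g = 1000 * 9.81 = 9810.0
P = 9810.0 * 52.6 * 132.1 * 0.82
P = 55894801.9 W

55894801.9


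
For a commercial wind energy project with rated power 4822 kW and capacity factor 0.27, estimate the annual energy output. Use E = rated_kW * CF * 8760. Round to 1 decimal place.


Annual energy = rated_kW * capacity_factor * hours_per_year
Given: P_rated = 4822 kW, CF = 0.27, hours = 8760
E = 4822 * 0.27 * 8760
E = 11404994.4 kWh

11404994.4


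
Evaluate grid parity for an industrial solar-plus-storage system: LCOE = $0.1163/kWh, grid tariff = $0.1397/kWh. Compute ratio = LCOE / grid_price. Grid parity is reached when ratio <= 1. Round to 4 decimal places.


Compare LCOE to grid price:
  LCOE = $0.1163/kWh, Grid price = $0.1397/kWh
  Ratio = LCOE / grid_price = 0.1163 / 0.1397 = 0.8325
  Grid parity achieved (ratio <= 1)? yes

0.8325


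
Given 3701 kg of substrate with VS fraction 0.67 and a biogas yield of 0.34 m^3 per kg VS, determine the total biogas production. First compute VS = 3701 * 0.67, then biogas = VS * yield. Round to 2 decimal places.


Compute volatile solids:
  VS = mass * VS_fraction = 3701 * 0.67 = 2479.67 kg
Calculate biogas volume:
  Biogas = VS * specific_yield = 2479.67 * 0.34
  Biogas = 843.09 m^3

843.09


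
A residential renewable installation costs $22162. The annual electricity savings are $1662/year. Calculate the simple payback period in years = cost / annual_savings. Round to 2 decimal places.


Simple payback period = initial cost / annual savings
Payback = 22162 / 1662
Payback = 13.33 years

13.33


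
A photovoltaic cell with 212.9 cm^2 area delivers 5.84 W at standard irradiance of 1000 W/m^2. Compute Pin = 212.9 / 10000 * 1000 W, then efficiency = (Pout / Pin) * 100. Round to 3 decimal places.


First compute the input power:
  Pin = area_cm2 / 10000 * G = 212.9 / 10000 * 1000 = 21.29 W
Then compute efficiency:
  Efficiency = (Pout / Pin) * 100 = (5.84 / 21.29) * 100
  Efficiency = 27.431%

27.431


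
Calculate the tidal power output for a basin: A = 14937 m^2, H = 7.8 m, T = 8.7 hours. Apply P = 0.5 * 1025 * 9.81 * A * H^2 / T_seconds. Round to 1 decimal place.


Convert period to seconds: T = 8.7 * 3600 = 31320.0 s
H^2 = 7.8^2 = 60.84
P = 0.5 * rho * g * A * H^2 / T
P = 0.5 * 1025 * 9.81 * 14937 * 60.84 / 31320.0
P = 145879.3 W

145879.3


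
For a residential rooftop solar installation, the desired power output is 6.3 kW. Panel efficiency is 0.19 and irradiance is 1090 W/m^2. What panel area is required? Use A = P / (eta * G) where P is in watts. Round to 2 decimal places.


Convert target power to watts: P = 6.3 * 1000 = 6300.0 W
Compute denominator: eta * G = 0.19 * 1090 = 207.1
Required area A = P / (eta * G) = 6300.0 / 207.1
A = 30.42 m^2

30.42


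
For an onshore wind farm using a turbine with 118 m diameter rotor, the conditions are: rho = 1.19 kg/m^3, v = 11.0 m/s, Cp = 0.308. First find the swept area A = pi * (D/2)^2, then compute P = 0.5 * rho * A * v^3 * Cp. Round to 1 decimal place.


Step 1 -- Compute swept area:
  A = pi * (D/2)^2 = pi * (118/2)^2 = 10935.88 m^2
Step 2 -- Apply wind power equation:
  P = 0.5 * rho * A * v^3 * Cp
  v^3 = 11.0^3 = 1331.0
  P = 0.5 * 1.19 * 10935.88 * 1331.0 * 0.308
  P = 2667470.6 W

2667470.6


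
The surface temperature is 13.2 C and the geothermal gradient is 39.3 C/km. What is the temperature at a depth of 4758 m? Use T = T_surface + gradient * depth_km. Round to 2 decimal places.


Convert depth to km: 4758 / 1000 = 4.758 km
Temperature increase = gradient * depth_km = 39.3 * 4.758 = 186.99 C
Temperature at depth = T_surface + delta_T = 13.2 + 186.99
T = 200.19 C

200.19


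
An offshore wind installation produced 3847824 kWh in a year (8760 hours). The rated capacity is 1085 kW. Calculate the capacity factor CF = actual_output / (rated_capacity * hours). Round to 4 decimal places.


Capacity factor = actual output / maximum possible output
Maximum possible = rated * hours = 1085 * 8760 = 9504600 kWh
CF = 3847824 / 9504600
CF = 0.4048

0.4048


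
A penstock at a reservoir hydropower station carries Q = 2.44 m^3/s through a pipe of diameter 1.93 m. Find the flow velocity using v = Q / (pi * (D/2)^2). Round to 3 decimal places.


Compute pipe cross-sectional area:
  A = pi * (D/2)^2 = pi * (1.93/2)^2 = 2.9255 m^2
Calculate velocity:
  v = Q / A = 2.44 / 2.9255
  v = 0.834 m/s

0.834


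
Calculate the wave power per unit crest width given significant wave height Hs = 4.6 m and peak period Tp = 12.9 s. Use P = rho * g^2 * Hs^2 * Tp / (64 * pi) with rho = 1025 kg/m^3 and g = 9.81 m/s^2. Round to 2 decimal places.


Apply wave power formula:
  g^2 = 9.81^2 = 96.2361
  Hs^2 = 4.6^2 = 21.16
  Numerator = rho * g^2 * Hs^2 * Tp = 1025 * 96.2361 * 21.16 * 12.9 = 26925715.57
  Denominator = 64 * pi = 201.0619
  P = 26925715.57 / 201.0619 = 133917.52 W/m

133917.52


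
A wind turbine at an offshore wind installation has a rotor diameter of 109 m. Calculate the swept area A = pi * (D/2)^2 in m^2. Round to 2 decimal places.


Compute the rotor radius:
  r = D / 2 = 109 / 2 = 54.5 m
Calculate swept area:
  A = pi * r^2 = pi * 54.5^2
  A = 9331.32 m^2

9331.32


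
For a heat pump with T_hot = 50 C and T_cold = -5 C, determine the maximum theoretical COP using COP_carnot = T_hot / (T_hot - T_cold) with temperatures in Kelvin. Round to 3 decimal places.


Convert to Kelvin:
  T_hot = 50 + 273.15 = 323.15 K
  T_cold = -5 + 273.15 = 268.15 K
Apply Carnot COP formula:
  COP = T_hot_K / (T_hot_K - T_cold_K) = 323.15 / 55.0
  COP = 5.875

5.875


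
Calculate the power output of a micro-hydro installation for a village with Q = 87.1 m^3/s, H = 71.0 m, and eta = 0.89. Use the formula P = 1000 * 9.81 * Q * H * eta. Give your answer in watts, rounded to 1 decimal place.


Apply the hydropower formula P = rho * g * Q * H * eta
rho * g = 1000 * 9.81 = 9810.0
P = 9810.0 * 87.1 * 71.0 * 0.89
P = 53992758.7 W

53992758.7


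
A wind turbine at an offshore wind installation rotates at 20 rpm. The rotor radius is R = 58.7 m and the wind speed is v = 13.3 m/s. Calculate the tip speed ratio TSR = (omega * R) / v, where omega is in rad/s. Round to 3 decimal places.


Convert rotational speed to rad/s:
  omega = 20 * 2 * pi / 60 = 2.0944 rad/s
Compute tip speed:
  v_tip = omega * R = 2.0944 * 58.7 = 122.941 m/s
Tip speed ratio:
  TSR = v_tip / v_wind = 122.941 / 13.3 = 9.244

9.244


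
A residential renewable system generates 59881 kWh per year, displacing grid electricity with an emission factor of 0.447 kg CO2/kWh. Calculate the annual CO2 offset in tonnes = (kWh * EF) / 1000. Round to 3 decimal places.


CO2 offset in kg = generation * emission_factor
CO2 offset = 59881 * 0.447 = 26766.81 kg
Convert to tonnes:
  CO2 offset = 26766.81 / 1000 = 26.767 tonnes

26.767


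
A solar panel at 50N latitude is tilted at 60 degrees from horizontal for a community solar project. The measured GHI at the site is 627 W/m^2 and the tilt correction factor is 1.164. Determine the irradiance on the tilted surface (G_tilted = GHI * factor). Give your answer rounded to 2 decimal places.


Identify the given values:
  GHI = 627 W/m^2, tilt correction factor = 1.164
Apply the formula G_tilted = GHI * factor:
  G_tilted = 627 * 1.164
  G_tilted = 729.83 W/m^2

729.83


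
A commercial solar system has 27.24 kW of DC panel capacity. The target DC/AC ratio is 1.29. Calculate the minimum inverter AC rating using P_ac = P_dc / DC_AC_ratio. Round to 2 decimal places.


The inverter AC capacity is determined by the DC/AC ratio.
Given: P_dc = 27.24 kW, DC/AC ratio = 1.29
P_ac = P_dc / ratio = 27.24 / 1.29
P_ac = 21.12 kW

21.12
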